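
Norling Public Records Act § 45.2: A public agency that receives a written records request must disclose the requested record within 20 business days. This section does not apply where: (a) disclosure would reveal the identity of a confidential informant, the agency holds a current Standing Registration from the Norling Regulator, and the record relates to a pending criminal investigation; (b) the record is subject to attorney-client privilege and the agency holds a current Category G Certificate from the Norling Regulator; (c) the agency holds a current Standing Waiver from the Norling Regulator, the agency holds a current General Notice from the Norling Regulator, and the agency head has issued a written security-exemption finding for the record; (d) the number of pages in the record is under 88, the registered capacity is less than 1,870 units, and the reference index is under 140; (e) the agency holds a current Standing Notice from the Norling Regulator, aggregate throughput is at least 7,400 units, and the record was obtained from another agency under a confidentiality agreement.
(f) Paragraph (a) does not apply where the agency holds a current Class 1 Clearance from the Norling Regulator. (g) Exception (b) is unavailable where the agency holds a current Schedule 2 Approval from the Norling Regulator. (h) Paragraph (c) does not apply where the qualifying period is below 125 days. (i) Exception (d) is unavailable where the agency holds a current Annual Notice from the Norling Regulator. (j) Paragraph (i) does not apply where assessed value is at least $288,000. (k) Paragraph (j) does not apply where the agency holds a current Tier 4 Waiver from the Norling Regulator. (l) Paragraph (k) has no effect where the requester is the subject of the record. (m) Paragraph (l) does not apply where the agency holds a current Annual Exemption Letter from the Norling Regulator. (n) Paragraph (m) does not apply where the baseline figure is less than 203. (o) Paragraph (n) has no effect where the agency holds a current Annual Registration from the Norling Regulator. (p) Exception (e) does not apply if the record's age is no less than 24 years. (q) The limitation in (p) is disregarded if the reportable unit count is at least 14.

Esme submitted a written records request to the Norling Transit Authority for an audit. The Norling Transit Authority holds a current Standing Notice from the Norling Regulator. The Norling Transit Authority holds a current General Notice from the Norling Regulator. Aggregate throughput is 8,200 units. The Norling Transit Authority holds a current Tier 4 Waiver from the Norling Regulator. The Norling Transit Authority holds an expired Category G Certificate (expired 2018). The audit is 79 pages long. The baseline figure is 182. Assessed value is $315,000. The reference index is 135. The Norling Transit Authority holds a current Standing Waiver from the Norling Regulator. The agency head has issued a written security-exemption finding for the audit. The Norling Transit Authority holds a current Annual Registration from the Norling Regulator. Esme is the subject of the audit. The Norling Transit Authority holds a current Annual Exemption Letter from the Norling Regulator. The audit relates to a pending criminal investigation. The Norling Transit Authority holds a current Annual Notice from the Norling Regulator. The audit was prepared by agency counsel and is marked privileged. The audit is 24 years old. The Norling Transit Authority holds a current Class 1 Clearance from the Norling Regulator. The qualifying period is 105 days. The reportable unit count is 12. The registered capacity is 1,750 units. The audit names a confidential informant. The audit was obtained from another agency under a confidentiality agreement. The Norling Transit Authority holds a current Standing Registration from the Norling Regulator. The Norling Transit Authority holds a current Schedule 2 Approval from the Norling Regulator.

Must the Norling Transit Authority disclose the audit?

Exception (a) is satisfied on its face — the audit names a confidential informant; a current Standing Registration is held; the audit relates to a pending investigation. However, paragraph (f) must be considered: (f) is triggered — a current Class 1 Clearance is held. Exception (a) does not apply.
Exception (b) requires that the agency holds a current Category G Certificate from the Norling Regulator; but no current Category G Certificate is held, so (b) is unavailable.
Exception (c) is satisfied on its face — a current Standing Waiver is held; a current General Notice is held; a written security-exemption finding has been issued. Turning to paragraph (h): (h) operates against (c): the qualifying period is 105 days, below the 125 days limit. So (c) is unavailable.
All of (d)'s requirements are met (the number of pages in the record is 79, under the 88 limit; the registered capacity is 1,750 units, less than the 1,870 units limit; the reference index is 135, under the 140 limit). Turning to paragraphs (i)–(o): (i) operates against (d): a current Annual Notice is held. (j) is engaged (assessed value is $315,000, meeting the $288,000 threshold), but is displaced by (k): (k) applies — a current Tier 4 Waiver is held. (l) would limit (k) — Esme is the subject of the audit — but (m) sets (l) aside: (m) operates — a current Annual Exemption Letter is held. (n) would limit (m) — the baseline figure is 182, less than the 203 limit — but (o) sets (n) aside: (o) operates against (n): a current Annual Registration is held. So (d) is unavailable.
All of (e)'s requirements are met (a current Standing Notice is held; aggregate throughput is 8,200 units, meeting the 7,400 units threshold; the audit was obtained under a confidentiality agreement). Turning to paragraphs (p)–(q): (p) operates — the record's age is 24 years, meeting the 24 years threshold. (q) does not operate here (the reportable unit count is 12, short of 14), so (p) stands. So (e) is unavailable.
Every exception is unavailable, so the rule governs.

Yes — the Norling Transit Authority must disclose the audit.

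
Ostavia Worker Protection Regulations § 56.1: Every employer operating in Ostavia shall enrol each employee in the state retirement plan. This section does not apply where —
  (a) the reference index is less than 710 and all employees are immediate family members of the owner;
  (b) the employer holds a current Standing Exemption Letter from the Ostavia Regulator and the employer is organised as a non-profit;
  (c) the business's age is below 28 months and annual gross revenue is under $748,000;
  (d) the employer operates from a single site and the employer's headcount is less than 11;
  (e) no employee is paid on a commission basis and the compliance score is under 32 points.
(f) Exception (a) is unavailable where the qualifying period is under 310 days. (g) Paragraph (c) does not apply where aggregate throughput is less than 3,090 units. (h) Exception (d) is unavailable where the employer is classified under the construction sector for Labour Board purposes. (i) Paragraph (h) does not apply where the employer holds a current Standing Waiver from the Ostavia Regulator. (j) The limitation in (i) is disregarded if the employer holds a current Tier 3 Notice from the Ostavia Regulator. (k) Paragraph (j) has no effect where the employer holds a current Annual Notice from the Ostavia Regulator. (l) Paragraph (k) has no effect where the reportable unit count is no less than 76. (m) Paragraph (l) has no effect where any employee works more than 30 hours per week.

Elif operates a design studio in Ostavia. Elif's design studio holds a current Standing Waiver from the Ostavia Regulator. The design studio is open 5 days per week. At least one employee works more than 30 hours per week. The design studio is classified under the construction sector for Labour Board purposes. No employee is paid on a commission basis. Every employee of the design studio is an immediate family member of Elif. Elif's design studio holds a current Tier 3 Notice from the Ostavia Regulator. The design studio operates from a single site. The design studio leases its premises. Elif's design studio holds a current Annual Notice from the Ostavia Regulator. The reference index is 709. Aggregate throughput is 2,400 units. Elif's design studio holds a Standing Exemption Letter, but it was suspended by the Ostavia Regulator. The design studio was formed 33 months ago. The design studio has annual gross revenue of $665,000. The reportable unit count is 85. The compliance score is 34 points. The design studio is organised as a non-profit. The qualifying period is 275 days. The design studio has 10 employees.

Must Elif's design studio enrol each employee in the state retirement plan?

Exception (a) is satisfied on its face — the reference index is 709, less than the 710 limit; every employee is an immediate family member. Turning to paragraph (f): (f) operates against (a): the qualifying period is 275 days, under the 310 days limit. So (a) is unavailable.
Exception (b) requires that the employer holds a current Standing Exemption Letter from the Ostavia Regulator; but the Standing Exemption Letter is not current, so (b) is unavailable.
Exception (c) does not apply: the business's age is 33 months, not below 28 months.
Exception (d)'s conditions are all satisfied: the employer operates from a single site; the employer's headcount is 10, less than the 11 limit. Under paragraphs (h)–(m): (h) operates (the design studio is classified under the construction sector), but is itself disapplied by (i): (i) applies — a current Standing Waiver is held. (j) is triggered (a current Tier 3 Notice is held), but is overridden by (k): (k) is engaged — a current Annual Notice is held. (l) would limit (k) — the reportable unit count is 85, meeting the 76 threshold — but (m) sets (l) aside: (m) is engaged — at least one employee exceeds 30 hours/week. Exception (d) stands.
Exception (e) fails — the compliance score is 34 points, not under 32 points.

No — exception (d) applies; Elif's design studio is not required to enrol each employee in the state retirement plan.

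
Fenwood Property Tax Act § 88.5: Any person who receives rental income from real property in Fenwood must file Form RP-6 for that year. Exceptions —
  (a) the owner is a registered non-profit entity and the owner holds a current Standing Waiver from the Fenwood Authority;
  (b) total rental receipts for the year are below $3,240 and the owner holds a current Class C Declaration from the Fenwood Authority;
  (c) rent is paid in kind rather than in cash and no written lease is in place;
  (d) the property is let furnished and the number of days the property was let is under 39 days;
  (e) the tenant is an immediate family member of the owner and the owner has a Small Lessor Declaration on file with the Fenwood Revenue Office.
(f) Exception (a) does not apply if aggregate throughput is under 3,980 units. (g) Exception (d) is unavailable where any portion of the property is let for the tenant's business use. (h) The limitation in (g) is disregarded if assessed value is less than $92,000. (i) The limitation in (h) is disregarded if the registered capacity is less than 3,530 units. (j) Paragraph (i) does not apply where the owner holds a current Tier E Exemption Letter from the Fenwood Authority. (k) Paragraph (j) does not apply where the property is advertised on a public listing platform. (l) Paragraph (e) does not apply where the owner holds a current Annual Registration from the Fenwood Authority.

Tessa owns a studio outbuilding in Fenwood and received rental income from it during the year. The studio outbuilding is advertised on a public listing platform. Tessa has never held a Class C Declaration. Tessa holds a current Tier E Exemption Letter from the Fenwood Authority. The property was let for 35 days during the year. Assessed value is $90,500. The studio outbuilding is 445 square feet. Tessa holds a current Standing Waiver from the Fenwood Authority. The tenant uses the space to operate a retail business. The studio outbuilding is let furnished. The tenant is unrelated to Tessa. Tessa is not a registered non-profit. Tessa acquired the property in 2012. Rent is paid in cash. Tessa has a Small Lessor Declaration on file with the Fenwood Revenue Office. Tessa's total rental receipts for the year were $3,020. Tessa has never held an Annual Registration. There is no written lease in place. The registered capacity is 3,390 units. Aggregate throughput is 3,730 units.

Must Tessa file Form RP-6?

Yes — Tessa must file Form RP-6.

Exception (a) requires that the owner is a registered non-profit entity; but Tessa is not a registered non-profit, so (a) is unavailable.
Exception (b) requires that the owner holds a current Class C Declaration from the Fenwood Authority; but there is no Class C Declaration in force, so (b) is unavailable.
Exception (c) does not apply: rent is paid in cash.
Exception (d): the property is let furnished; the number of days the property was let is 35 days, under the 39 days limit — every condition holds. However, paragraphs (g)–(k) must be considered: (g) operates against (d): the space is let for business use. (h) would limit (g) — assessed value is $90,500, less than the $92,000 limit — but (i) sets (h) aside: (i) applies — the registered capacity is 3,390 units, less than the 3,530 units limit. (j) operates (a current Tier E Exemption Letter is held), but is itself disapplied by (k): (k) is engaged — the property is publicly advertised. Exception (d) does not apply.
Exception (e) requires that the tenant is an immediate family member of the owner; but the tenant is unrelated to the owner, so (e) is unavailable.
None of the exceptions is available; § 88.5 applies in full.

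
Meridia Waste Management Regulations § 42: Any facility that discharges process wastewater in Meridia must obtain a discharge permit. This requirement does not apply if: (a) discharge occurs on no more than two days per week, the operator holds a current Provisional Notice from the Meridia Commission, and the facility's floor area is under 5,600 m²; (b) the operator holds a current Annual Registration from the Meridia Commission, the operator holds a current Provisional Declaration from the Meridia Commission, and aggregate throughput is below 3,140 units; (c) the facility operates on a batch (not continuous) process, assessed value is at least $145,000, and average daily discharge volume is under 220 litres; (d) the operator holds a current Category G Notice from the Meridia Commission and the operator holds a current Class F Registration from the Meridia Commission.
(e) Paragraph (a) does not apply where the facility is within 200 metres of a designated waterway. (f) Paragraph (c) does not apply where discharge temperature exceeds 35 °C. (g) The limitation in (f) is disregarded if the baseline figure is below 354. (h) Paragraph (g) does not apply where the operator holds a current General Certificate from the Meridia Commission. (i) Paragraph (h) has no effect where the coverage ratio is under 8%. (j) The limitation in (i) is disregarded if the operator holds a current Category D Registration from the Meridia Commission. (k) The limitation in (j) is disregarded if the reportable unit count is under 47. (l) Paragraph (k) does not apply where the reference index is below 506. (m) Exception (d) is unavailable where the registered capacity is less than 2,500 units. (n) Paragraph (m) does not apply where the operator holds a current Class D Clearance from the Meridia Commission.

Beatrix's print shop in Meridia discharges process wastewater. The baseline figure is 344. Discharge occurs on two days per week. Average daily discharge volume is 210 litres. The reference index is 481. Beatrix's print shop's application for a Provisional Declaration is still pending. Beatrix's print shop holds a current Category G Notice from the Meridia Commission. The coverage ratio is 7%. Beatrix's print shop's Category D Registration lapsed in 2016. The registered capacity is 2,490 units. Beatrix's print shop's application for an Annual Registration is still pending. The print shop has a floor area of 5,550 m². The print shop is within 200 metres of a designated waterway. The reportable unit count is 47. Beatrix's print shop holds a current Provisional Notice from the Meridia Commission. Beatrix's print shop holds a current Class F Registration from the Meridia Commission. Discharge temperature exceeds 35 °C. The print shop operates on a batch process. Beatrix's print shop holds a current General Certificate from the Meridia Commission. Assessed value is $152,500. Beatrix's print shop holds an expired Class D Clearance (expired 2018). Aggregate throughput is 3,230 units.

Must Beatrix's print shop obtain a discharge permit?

No — exception (c) applies; Beatrix's print shop is not required to obtain a discharge permit.

Exception (a): discharge occurs on no more than two days per week; a current Provisional Notice is held; the facility's floor area is 5,550 m², under the 5,600 m² limit — every condition holds. But applying paragraph (e): (e) operates against (a): the print shop is within 200 m of a designated waterway. So (a) is unavailable.
Exception (b) requires that the operator holds a current Annual Registration from the Meridia Commission; but there is no Annual Registration in force, so (b) is unavailable.
Exception (c)'s conditions are all satisfied: the facility operates on a batch process; assessed value is $152,500, meeting the $145,000 threshold; average daily discharge volume is 210 litres, under the 220 litres limit. Considering the limiting provisions: (f) is triggered (discharge temperature exceeds 35 °C), but is overridden by (g): (g) operates against (f): the baseline figure is 344, below the 354 limit. (h) applies (a current General Certificate is held), but is displaced by (i): (i) operates against (h): the coverage ratio is 7%, under the 8% limit. (j) is not triggered (the Category D Registration is not current), so (i) stands. Exception (c) stands.
Exception (d) is satisfied on its face — a current Category G Notice is held; a current Class F Registration is held. However, paragraphs (m)–(n) must be considered: (m) operates against (d): the registered capacity is 2,490 units, less than the 2,500 units limit. (n), which would lift (m), does not operate here — no current Class D Clearance is held. So (d) is unavailable.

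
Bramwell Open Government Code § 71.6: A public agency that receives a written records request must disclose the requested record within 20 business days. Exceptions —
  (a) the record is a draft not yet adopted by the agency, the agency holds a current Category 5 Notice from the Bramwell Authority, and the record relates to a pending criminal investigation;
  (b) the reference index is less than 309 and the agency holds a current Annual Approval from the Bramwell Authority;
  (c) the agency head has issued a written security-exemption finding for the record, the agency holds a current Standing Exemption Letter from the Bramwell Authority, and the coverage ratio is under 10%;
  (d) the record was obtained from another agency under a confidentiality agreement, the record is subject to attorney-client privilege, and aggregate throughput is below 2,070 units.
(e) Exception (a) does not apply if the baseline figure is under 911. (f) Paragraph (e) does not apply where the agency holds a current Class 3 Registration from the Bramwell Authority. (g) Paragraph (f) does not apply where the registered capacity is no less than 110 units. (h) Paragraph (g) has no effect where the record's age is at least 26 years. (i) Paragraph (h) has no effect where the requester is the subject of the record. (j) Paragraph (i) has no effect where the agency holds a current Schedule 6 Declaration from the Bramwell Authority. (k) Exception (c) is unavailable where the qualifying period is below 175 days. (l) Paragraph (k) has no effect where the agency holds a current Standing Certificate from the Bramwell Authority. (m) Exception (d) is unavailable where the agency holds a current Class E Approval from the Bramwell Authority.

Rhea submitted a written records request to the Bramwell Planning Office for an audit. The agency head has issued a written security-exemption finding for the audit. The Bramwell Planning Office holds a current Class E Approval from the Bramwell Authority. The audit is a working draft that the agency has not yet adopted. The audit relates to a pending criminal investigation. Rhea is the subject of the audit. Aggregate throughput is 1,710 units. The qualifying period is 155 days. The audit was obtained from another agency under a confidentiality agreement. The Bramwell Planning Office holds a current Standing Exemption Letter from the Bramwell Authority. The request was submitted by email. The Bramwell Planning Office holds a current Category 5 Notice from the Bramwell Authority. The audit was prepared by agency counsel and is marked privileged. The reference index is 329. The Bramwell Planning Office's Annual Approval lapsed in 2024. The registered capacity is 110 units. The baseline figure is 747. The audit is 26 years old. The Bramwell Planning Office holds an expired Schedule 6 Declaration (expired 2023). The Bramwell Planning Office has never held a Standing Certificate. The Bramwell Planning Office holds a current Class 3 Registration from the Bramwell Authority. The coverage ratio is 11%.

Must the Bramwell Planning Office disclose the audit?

Exception (a)'s conditions are all satisfied: the audit is an unadopted draft; a current Category 5 Notice is held; the audit relates to a pending investigation. However, paragraphs (e)–(j) must be considered: (e) is engaged — the baseline figure is 747, under the 911 limit. (f) applies (a current Class 3 Registration is held), but is itself disapplied by (g): (g) is triggered — the registered capacity is 110 units, meeting the 110 units threshold. (h) would limit (g) — the record's age is 26 years, meeting the 26 years threshold — but (i) sets (h) aside: (i) operates against (h): Rhea is the subject of the audit. (j) is not triggered (there is no Schedule 6 Declaration in force), so (i) stands. So (a) is unavailable.
Exception (b) does not apply: the reference index is 329, not less than 309.
Exception (c) requires that the coverage ratio is under 10%; but the coverage ratio is 11%, not under 10%, so (c) is unavailable.
Exception (d)'s conditions are all satisfied: the audit was obtained under a confidentiality agreement; the audit is privileged; aggregate throughput is 1,710 units, below the 2,070 units limit. Turning to paragraph (m): (m) is triggered — a current Class E Approval is held. So (d) is unavailable.
No exception displaces § 71.6.

Yes — the Bramwell Planning Office must disclose the audit.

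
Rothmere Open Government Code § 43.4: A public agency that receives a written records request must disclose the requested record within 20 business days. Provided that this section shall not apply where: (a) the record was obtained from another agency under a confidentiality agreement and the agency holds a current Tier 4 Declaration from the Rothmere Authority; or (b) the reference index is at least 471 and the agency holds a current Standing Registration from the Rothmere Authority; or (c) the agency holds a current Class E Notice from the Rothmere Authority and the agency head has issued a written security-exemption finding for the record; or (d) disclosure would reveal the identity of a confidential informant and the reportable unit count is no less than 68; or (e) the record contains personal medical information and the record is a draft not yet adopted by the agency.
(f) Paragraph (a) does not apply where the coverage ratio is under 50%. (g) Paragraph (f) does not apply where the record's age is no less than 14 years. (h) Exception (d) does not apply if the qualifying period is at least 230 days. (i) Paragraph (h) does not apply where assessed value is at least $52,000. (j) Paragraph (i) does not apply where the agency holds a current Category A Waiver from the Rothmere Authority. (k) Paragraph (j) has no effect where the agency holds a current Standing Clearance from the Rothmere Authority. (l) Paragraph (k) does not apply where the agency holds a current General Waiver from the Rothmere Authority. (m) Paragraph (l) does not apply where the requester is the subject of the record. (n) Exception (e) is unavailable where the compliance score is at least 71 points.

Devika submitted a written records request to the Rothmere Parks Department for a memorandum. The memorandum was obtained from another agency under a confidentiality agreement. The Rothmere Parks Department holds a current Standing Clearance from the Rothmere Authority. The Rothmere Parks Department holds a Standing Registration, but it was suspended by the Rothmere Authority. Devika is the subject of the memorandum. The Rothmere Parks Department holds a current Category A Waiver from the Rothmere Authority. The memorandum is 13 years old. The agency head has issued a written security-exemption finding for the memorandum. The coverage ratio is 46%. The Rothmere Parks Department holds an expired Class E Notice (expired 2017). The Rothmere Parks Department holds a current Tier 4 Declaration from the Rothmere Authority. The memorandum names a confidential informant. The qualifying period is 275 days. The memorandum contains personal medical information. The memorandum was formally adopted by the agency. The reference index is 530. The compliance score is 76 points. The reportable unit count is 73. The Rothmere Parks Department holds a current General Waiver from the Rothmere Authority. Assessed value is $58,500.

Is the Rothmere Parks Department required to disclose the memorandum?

No — exception (d) applies; the Rothmere Parks Department is not required to disclose the memorandum.

Exception (a): the memorandum was obtained under a confidentiality agreement; a current Tier 4 Declaration is held — every condition holds. Turning to paragraphs (f)–(g): (f) is engaged — the coverage ratio is 46%, under the 50% limit. (g), which would lift (f), is not engaged — the record's age is 13 years, short of 14 years. So (a) is unavailable.
Exception (b) fails — no current Standing Registration is held.
Exception (c) requires that the agency holds a current Class E Notice from the Rothmere Authority; but there is no Class E Notice in force, so (c) is unavailable.
Exception (d): the memorandum names a confidential informant; the reportable unit count is 73, meeting the 68 threshold — every condition holds. Applying paragraphs (h)–(m): (h) would limit (d) — the qualifying period is 275 days, meeting the 230 days threshold — but (i) sets (h) aside: (i) is engaged — assessed value is $58,500, meeting the $52,000 threshold. (j) applies (a current Category A Waiver is held), but is overridden by (k): (k) operates — a current Standing Clearance is held. (l) operates (a current General Waiver is held), but is displaced by (m): (m) operates against (l): Devika is the subject of the memorandum. (d) remains available.
Exception (e) fails — the memorandum has been formally adopted.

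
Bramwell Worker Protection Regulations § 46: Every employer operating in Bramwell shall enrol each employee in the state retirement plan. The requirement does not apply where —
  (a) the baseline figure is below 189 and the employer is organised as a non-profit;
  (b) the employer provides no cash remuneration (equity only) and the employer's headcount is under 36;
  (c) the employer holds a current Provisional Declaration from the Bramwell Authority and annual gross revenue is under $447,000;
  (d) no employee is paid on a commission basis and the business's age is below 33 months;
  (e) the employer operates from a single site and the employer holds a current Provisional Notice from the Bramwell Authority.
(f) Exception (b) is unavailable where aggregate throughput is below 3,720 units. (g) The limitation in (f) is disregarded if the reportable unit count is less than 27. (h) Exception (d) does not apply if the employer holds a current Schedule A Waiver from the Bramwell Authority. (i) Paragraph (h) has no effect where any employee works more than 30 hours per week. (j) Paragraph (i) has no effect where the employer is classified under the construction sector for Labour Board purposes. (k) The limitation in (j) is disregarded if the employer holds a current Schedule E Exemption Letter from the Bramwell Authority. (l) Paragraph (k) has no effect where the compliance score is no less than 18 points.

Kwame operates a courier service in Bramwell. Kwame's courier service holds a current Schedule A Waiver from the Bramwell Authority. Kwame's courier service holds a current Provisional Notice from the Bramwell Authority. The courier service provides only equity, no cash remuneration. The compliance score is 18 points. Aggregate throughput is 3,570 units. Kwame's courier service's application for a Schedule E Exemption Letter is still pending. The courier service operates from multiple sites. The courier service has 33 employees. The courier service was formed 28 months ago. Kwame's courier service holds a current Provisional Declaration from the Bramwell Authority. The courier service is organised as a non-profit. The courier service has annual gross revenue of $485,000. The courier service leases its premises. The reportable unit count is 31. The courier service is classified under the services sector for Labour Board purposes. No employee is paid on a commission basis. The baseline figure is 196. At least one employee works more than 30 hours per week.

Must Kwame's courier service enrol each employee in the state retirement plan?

Exception (a) requires that the baseline figure is below 189; but the baseline figure is 196, not below 189, so (a) is unavailable.
Exception (b): remuneration is equity-only; the employer's headcount is 33, under the 36 limit — every condition holds. But: (f) applies — aggregate throughput is 3,570 units, below the 3,720 units limit. (g) is not triggered (the reportable unit count is 31, not less than 27), so (f) stands. So (b) is unavailable.
Exception (c) does not apply: annual gross revenue is $485,000, not under $447,000.
Exception (d) is satisfied on its face — no employee is paid on commission; the business's age is 28 months, below the 33 months limit. Considering the limiting provisions: (h) would limit (d) — a current Schedule A Waiver is held — but (i) sets (h) aside: (i) is engaged — at least one employee exceeds 30 hours/week. (j) does not operate here (the courier service is classified under the services sector), so (i) stands. (d) remains available.
Exception (e) fails — the employer operates from multiple sites.

No — exception (d) applies; Kwame's courier service is not required to enrol each employee in the state retirement plan.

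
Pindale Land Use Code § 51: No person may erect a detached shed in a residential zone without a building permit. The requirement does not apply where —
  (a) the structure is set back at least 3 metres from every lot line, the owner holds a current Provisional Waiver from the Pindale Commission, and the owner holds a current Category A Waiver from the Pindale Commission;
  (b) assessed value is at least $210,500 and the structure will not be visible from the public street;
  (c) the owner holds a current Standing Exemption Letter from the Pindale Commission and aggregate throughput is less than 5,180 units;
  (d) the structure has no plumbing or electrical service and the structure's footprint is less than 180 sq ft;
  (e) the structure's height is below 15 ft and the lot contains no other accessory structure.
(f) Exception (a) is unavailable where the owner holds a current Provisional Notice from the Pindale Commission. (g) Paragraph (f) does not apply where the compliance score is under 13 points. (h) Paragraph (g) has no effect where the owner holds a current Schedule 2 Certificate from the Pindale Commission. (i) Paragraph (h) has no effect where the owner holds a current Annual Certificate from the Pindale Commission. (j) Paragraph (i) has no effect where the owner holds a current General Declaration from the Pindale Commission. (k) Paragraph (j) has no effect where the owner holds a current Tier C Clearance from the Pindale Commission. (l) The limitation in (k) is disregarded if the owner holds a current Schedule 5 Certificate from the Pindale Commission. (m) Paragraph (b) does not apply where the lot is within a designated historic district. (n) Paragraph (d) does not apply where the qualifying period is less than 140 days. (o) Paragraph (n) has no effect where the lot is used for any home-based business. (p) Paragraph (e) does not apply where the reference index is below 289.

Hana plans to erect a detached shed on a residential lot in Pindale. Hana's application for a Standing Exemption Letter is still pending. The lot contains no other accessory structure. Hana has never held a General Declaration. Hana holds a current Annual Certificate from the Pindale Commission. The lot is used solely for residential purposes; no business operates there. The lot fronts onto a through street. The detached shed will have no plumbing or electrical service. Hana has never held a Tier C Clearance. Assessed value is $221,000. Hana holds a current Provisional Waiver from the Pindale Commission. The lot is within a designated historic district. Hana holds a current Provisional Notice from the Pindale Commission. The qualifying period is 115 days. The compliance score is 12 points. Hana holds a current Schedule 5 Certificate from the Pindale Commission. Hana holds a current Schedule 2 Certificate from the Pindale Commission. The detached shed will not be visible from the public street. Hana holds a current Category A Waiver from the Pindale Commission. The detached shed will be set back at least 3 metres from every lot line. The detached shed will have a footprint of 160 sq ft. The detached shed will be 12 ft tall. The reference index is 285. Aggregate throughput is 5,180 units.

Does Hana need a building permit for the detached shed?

Exception (a): the setback is at least 3 m on every side; a current Provisional Waiver is held; a current Category A Waiver is held — every condition holds. Applying paragraphs (f)–(l): (f) would limit (a) — a current Provisional Notice is held — but (g) sets (f) aside: (g) operates against (f): the compliance score is 12 points, under the 13 points limit. (h) applies (a current Schedule 2 Certificate is held), but yields to (i): (i) applies — a current Annual Certificate is held. (j) is not engaged (no current General Declaration is held), so (i) stands. (a) remains available.
Exception (b): assessed value is $221,000, meeting the $210,500 threshold; the structure will not be visible from the street — every condition holds. Turning to paragraph (m): (m) operates against (b): the lot is in a historic district. Exception (b) does not apply.
Exception (c) does not apply: no current Standing Exemption Letter is held.
Exception (d)'s conditions are all satisfied: there is no plumbing or electrical service; the structure's footprint is 160 sq ft, less than the 180 sq ft limit. But applying paragraphs (n)–(o): (n) applies — the qualifying period is 115 days, less than the 140 days limit. (o), which would lift (n), is inapplicable — the lot is solely residential. Exception (d) does not apply.
All of (e)'s requirements are met (the structure's height is 12 ft, below the 15 ft limit; the lot has no other accessory structure). But: (p) applies — the reference index is 285, below the 289 limit. So (e) is unavailable.

No — exception (a) applies; Hana does not need a building permit.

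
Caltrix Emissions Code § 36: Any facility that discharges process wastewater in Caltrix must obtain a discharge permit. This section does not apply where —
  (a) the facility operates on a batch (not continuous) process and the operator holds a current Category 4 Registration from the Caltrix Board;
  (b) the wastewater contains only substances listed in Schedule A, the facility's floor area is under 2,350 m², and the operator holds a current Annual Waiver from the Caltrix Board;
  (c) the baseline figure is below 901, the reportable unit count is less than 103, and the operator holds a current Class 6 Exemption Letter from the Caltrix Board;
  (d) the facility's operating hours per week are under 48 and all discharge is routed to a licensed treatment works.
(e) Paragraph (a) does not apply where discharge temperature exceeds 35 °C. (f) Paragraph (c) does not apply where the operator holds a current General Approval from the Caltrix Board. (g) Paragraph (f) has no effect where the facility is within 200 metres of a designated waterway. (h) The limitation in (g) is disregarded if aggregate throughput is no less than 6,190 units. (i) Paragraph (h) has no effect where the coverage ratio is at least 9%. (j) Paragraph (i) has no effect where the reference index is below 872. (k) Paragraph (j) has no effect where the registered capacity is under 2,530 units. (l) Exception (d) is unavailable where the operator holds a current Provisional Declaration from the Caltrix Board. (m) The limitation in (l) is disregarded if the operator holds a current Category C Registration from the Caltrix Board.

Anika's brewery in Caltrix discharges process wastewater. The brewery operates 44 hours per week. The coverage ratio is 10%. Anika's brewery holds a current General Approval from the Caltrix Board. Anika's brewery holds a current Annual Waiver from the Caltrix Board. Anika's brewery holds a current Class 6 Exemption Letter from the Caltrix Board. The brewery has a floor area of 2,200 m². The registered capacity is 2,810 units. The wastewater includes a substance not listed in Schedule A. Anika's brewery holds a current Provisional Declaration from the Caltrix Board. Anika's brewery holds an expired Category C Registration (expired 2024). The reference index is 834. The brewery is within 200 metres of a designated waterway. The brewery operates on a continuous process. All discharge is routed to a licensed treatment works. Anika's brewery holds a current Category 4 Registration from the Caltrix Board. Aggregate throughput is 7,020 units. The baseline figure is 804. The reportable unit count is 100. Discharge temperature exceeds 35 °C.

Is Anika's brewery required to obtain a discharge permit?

Exception (a) requires that the facility operates on a batch (not continuous) process; but the facility operates on a continuous process, so (a) is unavailable.
Exception (b) fails — the wastewater includes a non-Schedule-A substance.
Exception (c)'s conditions are all satisfied: the baseline figure is 804, below the 901 limit; the reportable unit count is 100, less than the 103 limit; a current Class 6 Exemption Letter is held. However, paragraphs (f)–(k) must be considered: (f) is triggered — a current General Approval is held. (g) operates (the brewery is within 200 m of a designated waterway), but is overridden by (h): (h) is engaged — aggregate throughput is 7,020 units, meeting the 6,190 units threshold. (i) would limit (h) — the coverage ratio is 10%, meeting the 9% threshold — but (j) sets (i) aside: (j) operates against (i): the reference index is 834, below the 872 limit. (k), which would lift (j), is not engaged — the registered capacity is 2,810 units, not under 2,530 units. Exception (c) does not apply.
Exception (d)'s conditions are all satisfied: the facility's operating hours per week are 44, under the 48 limit; discharge is routed to a licensed treatment works. But applying paragraphs (l)–(m): (l) is triggered — a current Provisional Declaration is held. (m), which would lift (l), is not triggered — there is no Category C Registration in force. Exception (d) does not apply.
No exception displaces § 36.

Yes — Anika's brewery must obtain a discharge permit.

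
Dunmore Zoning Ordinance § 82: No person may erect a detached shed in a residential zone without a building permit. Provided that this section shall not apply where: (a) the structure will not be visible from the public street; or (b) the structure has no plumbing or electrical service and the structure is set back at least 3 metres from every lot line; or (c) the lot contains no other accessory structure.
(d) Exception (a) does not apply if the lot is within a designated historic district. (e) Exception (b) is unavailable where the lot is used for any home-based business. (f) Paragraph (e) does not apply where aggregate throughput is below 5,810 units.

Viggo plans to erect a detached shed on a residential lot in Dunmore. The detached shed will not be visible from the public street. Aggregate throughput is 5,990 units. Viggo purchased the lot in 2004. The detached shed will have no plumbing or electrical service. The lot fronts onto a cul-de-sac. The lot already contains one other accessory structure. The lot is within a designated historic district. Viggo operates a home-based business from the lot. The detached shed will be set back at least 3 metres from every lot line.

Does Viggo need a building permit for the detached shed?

All of (a)'s requirements are met (the structure will not be visible from the street). However, paragraph (d) must be considered: (d) operates against (a): the lot is in a historic district. Exception (a) does not apply.
All of (b)'s requirements are met (there is no plumbing or electrical service; the setback is at least 3 m on every side). But applying paragraphs (e)–(f): (e) operates against (b): a home-based business operates on the lot. (f) does not operate here (aggregate throughput is 5,990 units, not below 5,810 units), so (e) stands. So (b) is unavailable.
Exception (c) requires that the lot contains no other accessory structure; but the lot already has another accessory structure, so (c) is unavailable.
None of the exceptions is available; § 82 applies in full.

Yes — Viggo must obtain a building permit.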